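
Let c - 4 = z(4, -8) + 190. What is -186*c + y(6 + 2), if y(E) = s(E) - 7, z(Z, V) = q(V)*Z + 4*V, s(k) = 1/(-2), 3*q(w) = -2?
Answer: -59287/2 ≈ -29644.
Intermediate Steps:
q(w) = -⅔ (q(w) = (⅓)*(-2) = -⅔)
s(k) = -½
z(Z, V) = 4*V - 2*Z/3 (z(Z, V) = -2*Z/3 + 4*V = 4*V - 2*Z/3)
y(E) = -15/2 (y(E) = -½ - 7 = -15/2)
c = 478/3 (c = 4 + ((4*(-8) - ⅔*4) + 190) = 4 + ((-32 - 8/3) + 190) = 4 + (-104/3 + 190) = 4 + 466/3 = 478/3 ≈ 159.33)
-186*c + y(6 + 2) = -186*478/3 - 15/2 = -29636 - 15/2 = -59287/2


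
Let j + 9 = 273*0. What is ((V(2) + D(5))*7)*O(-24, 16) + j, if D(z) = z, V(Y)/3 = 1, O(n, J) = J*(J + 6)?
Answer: 19703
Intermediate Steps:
O(n, J) = J*(6 + J)
V(Y) = 3 (V(Y) = 3*1 = 3)
j = -9 (j = -9 + 273*0 = -9 + 0 = -9)
((V(2) + D(5))*7)*O(-24, 16) + j = ((3 + 5)*7)*(16*(6 + 16)) - 9 = (8*7)*(16*22) - 9 = 56*352 - 9 = 19712 - 9 = 19703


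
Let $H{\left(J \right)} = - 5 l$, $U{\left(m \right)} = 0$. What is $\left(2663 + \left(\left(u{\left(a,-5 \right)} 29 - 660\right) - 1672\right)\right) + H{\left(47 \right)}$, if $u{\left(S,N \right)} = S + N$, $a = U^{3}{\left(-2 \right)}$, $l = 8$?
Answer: $146$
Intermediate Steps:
$a = 0$ ($a = 0^{3} = 0$)
$u{\left(S,N \right)} = N + S$
$H{\left(J \right)} = -40$ ($H{\left(J \right)} = \left(-5\right) 8 = -40$)
$\left(2663 + \left(\left(u{\left(a,-5 \right)} 29 - 660\right) - 1672\right)\right) + H{\left(47 \right)} = \left(2663 - \left(2332 - \left(-5 + 0\right) 29\right)\right) - 40 = \left(2663 - 2477\right) - 40 = 186 - 40 = 146$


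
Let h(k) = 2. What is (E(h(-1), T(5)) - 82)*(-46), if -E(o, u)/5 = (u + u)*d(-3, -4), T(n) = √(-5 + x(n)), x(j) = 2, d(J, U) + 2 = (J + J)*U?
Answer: 3772 + 10120*I*√3 ≈ 3772.0 + 17528.0*I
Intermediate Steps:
d(J, U) = -2 + 2*J*U (d(J, U) = -2 + (J + J)*U = -2 + (2*J)*U = -2 + 2*J*U)
T(n) = I*√3 (T(n) = √(-5 + 2) = √(-3) = I*√3)
E(o, u) = -220*u (E(o, u) = -5*(u + u)*(-2 + 2*(-3)*(-4)) = -5*2*u*(-2 + 24) = -5*2*u*22 = -220*u)
(E(h(-1), T(5)) - 82)*(-46) = (-220*I*√3 - 82)*(-46) = (-82 - 220*I*√3)*(-46) = 3772 + 10120*I*√3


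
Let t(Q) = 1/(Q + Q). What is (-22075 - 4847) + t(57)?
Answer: -3069107/114 ≈ -26922.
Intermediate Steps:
t(Q) = 1/(2*Q)
(-22075 - 4847) + t(57) = (-22075 - 4847) + (½)/57 = -26922 + (½)*(1/57) = -26922 + 1/114 = -3069107/114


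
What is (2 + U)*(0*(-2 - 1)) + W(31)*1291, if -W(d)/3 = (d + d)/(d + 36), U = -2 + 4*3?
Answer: -240126/67 ≈ -3584.0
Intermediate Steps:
U = 10 (U = -2 + 12 = 10)
W(d) = -6*d/(36 + d) (W(d) = -3*(d + d)/(d + 36) = -3*2*d/(36 + d) = -6*d/(36 + d))
(2 + U)*(0*(-2 - 1)) + W(31)*1291 = (2 + 10)*(0*(-2 - 1)) - 6*31/(36 + 31)*1291 = 12*(0*(-3)) - 6*31/67*1291 = 12*0 - 6*31*1/67*1291 = 0 - 186/67*1291 = 0 - 240126/67 = -240126/67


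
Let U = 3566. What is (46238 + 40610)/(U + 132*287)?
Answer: 43424/20725 ≈ 2.0952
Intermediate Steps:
(46238 + 40610)/(U + 132*287) = (46238 + 40610)/(3566 + 132*287) = 86848/(3566 + 37884) = 86848/41450 = 86848*(1/41450) = 43424/20725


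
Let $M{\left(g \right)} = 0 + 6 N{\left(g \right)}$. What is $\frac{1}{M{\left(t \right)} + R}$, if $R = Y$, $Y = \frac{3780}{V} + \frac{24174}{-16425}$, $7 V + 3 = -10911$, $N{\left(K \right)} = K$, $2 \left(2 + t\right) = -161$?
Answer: $- \frac{3319675}{1656173209} \approx -0.0020044$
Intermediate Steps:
$t = - \frac{165}{2}$ ($t = -2 + \frac{1}{2} \left(-161\right) = -2 - \frac{161}{2} = - \frac{165}{2} \approx -82.5$)
$V = - \frac{10914}{7}$ ($V = - \frac{3}{7} + \frac{1}{7} \left(-10911\right) = - \frac{3}{7} - \frac{10911}{7} = - \frac{10914}{7} \approx -1559.1$)
$Y = - \frac{12934084}{3319675}$ ($Y = \frac{3780}{- \frac{10914}{7}} + \frac{24174}{-16425} = 3780 \left(- \frac{7}{10914}\right) + 24174 \left(- \frac{1}{16425}\right) = - \frac{4410}{1819} - \frac{2686}{1825} = - \frac{12934084}{3319675} \approx -3.8962$)
$R = - \frac{12934084}{3319675} \approx -3.8962$
$M{\left(g \right)} = 6 g$ ($M{\left(g \right)} = 0 + 6 g = 6 g$)
$\frac{1}{M{\left(t \right)} + R} = \frac{1}{6 \left(- \frac{165}{2}\right) - \frac{12934084}{3319675}} = \frac{1}{-495 - \frac{12934084}{3319675}} = \frac{1}{- \frac{1656173209}{3319675}} = - \frac{3319675}{1656173209}$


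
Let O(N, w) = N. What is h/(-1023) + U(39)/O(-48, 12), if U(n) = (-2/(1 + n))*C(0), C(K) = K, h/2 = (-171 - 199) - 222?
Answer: 1184/1023 ≈ 1.1574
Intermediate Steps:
h = -1184 (h = 2*((-171 - 199) - 222) = 2*(-370 - 222) = 2*(-592) = -1184)
U(n) = 0 (U(n) = (-2/(1 + n))*0 = -2/(1 + n)*0 = 0)
h/(-1023) + U(39)/O(-48, 12) = -1184/(-1023) + 0/(-48) = -1184*(-1/1023) + 0*(-1/48) = 1184/1023 + 0 = 1184/1023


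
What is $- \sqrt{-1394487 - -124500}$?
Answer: $- i \sqrt{1269987} \approx - 1126.9 i$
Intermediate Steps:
$- \sqrt{-1394487 - -124500} = - \sqrt{-1394487 + 124500} = - \sqrt{-1269987} = - i \sqrt{1269987}$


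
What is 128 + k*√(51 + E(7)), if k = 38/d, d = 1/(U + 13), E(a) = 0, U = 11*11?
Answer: 128 + 5092*√51 ≈ 36492.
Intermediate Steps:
U = 121
d = 1/134 (d = 1/(121 + 13) = 1/134 ≈ 0.0074627)
k = 5092 (k = 38/(1/134) = 38*134 = 5092)
128 + k*√(51 + E(7)) = 128 + 5092*√(51 + 0) = 128 + 5092*√51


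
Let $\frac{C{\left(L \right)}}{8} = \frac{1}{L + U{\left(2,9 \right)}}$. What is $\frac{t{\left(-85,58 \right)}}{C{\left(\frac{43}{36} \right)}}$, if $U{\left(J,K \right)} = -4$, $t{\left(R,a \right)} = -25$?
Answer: $\frac{2525}{288} \approx 8.7674$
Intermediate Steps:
$C{\left(L \right)} = \frac{8}{-4 + L}$ ($C{\left(L \right)} = \frac{8}{L - 4} = \frac{8}{-4 + L}$)
$\frac{t{\left(-85,58 \right)}}{C{\left(\frac{43}{36} \right)}} = - \frac{25}{8 \frac{1}{-4 + \frac{43}{36}}} = - \frac{25}{8 \frac{1}{- \frac{101}{36}}} = - \frac{25}{8 \left(- \frac{36}{101}\right)} = - \frac{25}{- \frac{288}{101}} = \left(-25\right) \left(- \frac{101}{288}\right) = \frac{2525}{288}$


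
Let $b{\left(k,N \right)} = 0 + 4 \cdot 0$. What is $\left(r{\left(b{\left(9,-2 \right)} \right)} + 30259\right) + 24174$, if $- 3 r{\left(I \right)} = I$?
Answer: $54433$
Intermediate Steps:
$b{\left(k,N \right)} = 0$ ($b{\left(k,N \right)} = 0 + 0 = 0$)
$r{\left(I \right)} = - \frac{I}{3}$
$\left(r{\left(b{\left(9,-2 \right)} \right)} + 30259\right) + 24174 = \left(\left(- \frac{1}{3}\right) 0 + 30259\right) + 24174 = \left(0 + 30259\right) + 24174 = 30259 + 24174 = 54433$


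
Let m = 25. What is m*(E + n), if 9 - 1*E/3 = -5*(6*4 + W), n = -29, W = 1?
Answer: 9325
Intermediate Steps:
E = 402 (E = 27 - (-15)*(6*4 + 1) = 27 - (-15)*(24 + 1) = 27 - (-15)*25 = 27 - 3*(-125) = 27 + 375 = 402)
m*(E + n) = 25*(402 - 29) = 25*373 = 9325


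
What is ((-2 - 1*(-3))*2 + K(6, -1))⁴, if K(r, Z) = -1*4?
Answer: 16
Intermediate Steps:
K(r, Z) = -4
((-2 - 1*(-3))*2 + K(6, -1))⁴ = ((-2 - 1*(-3))*2 - 4)⁴ = ((-2 + 3)*2 - 4)⁴ = (1*2 - 4)⁴ = (2 - 4)⁴ = (-2)⁴ = 16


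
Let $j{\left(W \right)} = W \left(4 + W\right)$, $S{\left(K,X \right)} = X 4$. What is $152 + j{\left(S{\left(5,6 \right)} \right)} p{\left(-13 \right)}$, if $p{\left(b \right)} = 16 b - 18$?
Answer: $-151720$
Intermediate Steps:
$S{\left(K,X \right)} = 4 X$
$p{\left(b \right)} = -18 + 16 b$
$152 + j{\left(S{\left(5,6 \right)} \right)} p{\left(-13 \right)} = 152 + 4 \cdot 6 \left(4 + 4 \cdot 6\right) \left(-18 + 16 \left(-13\right)\right) = 152 + 24 \left(4 + 24\right) \left(-18 - 208\right) = 152 + 24 \cdot 28 \left(-226\right) = 152 + 672 \left(-226\right) = 152 - 151872 = -151720$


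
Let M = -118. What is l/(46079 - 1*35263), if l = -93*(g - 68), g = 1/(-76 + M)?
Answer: 1226949/2098304 ≈ 0.58473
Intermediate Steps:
g = -1/194 (g = 1/(-76 - 118) = 1/(-194) = -1/194 ≈ -0.0051546)
l = 1226949/194 (l = -93*(-1/194 - 68) = -93*(-13193/194) = 1226949/194 ≈ 6324.5)
l/(46079 - 1*35263) = 1226949/(194*(46079 - 1*35263)) = 1226949/(194*(46079 - 35263)) = (1226949/194)/10816 = (1226949/194)*(1/10816) = 1226949/2098304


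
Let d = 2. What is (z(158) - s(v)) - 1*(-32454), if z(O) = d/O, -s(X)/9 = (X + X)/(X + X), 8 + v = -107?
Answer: 2564578/79 ≈ 32463.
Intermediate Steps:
v = -115 (v = -8 - 107 = -115)
s(X) = -9 (s(X) = -9*(X + X)/(X + X) = -9*2*X/(2*X) = -9*2*X*1/(2*X) = -9*1 = -9)
z(O) = 2/O
(z(158) - s(v)) - 1*(-32454) = (2/158 - 1*(-9)) - 1*(-32454) = (2*(1/158) + 9) + 32454 = (1/79 + 9) + 32454 = 712/79 + 32454 = 2564578/79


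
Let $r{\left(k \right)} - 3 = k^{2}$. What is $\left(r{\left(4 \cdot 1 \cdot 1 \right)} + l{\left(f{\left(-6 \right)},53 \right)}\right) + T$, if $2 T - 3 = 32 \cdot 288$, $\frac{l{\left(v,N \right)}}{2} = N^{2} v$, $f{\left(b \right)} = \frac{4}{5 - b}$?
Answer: $\frac{146771}{22} \approx 6671.4$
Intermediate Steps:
$l{\left(v,N \right)} = 2 v N^{2}$ ($l{\left(v,N \right)} = 2 N^{2} v = 2 v N^{2}$)
$T = \frac{9219}{2}$ ($T = \frac{3}{2} + \frac{32 \cdot 288}{2} = \frac{3}{2} + \frac{1}{2} \cdot 9216 = \frac{3}{2} + 4608 = \frac{9219}{2} \approx 4609.5$)
$r{\left(k \right)} = 3 + k^{2}$
$\left(r{\left(4 \cdot 1 \cdot 1 \right)} + l{\left(f{\left(-6 \right)},53 \right)}\right) + T = \left(\left(3 + \left(4 \cdot 1 \cdot 1\right)^{2}\right) + 2 \left(- \frac{4}{-5 - 6}\right) 53^{2}\right) + \frac{9219}{2} = \left(\left(3 + \left(4 \cdot 1\right)^{2}\right) + 2 \left(- \frac{4}{-11}\right) 2809\right) + \frac{9219}{2} = \left(\left(3 + 4^{2}\right) + 2 \left(\left(-4\right) \left(- \frac{1}{11}\right)\right) 2809\right) + \frac{9219}{2} = \left(\left(3 + 16\right) + 2 \cdot \frac{4}{11} \cdot 2809\right) + \frac{9219}{2} = \left(19 + \frac{22472}{11}\right) + \frac{9219}{2} = \frac{22681}{11} + \frac{9219}{2} = \frac{146771}{22}$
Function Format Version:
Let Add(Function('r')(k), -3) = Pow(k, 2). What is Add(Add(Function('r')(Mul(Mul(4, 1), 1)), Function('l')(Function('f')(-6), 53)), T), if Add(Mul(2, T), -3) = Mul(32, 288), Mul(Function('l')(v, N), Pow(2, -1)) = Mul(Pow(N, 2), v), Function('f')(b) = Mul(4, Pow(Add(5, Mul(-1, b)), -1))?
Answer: Rational(146771, 22) ≈ 6671.4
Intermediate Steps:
Function('l')(v, N) = Mul(2, v, Pow(N, 2)) (Function('l')(v, N) = Mul(2, Mul(Pow(N, 2), v)) = Mul(2, Mul(v, Pow(N, 2))) = Mul(2, v, Pow(N, 2)))
T = Rational(9219, 2) (T = Add(Rational(3, 2), Mul(Rational(1, 2), Mul(32, 288))) = Add(Rational(3, 2), Mul(Rational(1, 2), 9216)) = Add(Rational(3, 2), 4608) = Rational(9219, 2) ≈ 4609.5)
Function('r')(k) = Add(3, Pow(k, 2))
Add(Add(Function('r')(Mul(Mul(4, 1), 1)), Function('l')(Function('f')(-6), 53)), T) = Add(Add(Add(3, Pow(Mul(Mul(4, 1), 1), 2)), Mul(2, Mul(-4, Pow(Add(-5, -6), -1)), Pow(53, 2))), Rational(9219, 2)) = Add(Add(Add(3, Pow(Mul(4, 1), 2)), Mul(2, Mul(-4, Pow(-11, -1)), 2809)), Rational(9219, 2)) = Add(Add(Add(3, Pow(4, 2)), Mul(2, Mul(-4, Rational(-1, 11)), 2809)), Rational(9219, 2)) = Add(Add(Add(3, 16), Mul(2, Rational(4, 11), 2809)), Rational(9219, 2)) = Add(Add(19, Rational(22472, 11)), Rational(9219, 2)) = Add(Rational(22681, 11), Rational(9219, 2)) = Rational(146771, 22)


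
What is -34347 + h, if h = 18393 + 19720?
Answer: 3766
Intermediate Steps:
h = 38113
-34347 + h = -34347 + 38113 = 3766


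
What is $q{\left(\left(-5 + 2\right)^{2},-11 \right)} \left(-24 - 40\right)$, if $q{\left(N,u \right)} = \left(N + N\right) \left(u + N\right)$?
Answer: $2304$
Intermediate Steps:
$q{\left(N,u \right)} = 2 N \left(N + u\right)$
$q{\left(\left(-5 + 2\right)^{2},-11 \right)} \left(-24 - 40\right) = 2 \left(-5 + 2\right)^{2} \left(\left(-5 + 2\right)^{2} - 11\right) \left(-24 - 40\right) = 2 \left(-3\right)^{2} \left(\left(-3\right)^{2} - 11\right) \left(-24 - 40\right) = 2 \cdot 9 \left(9 - 11\right) \left(-64\right) = 2 \cdot 9 \left(-2\right) \left(-64\right) = \left(-36\right) \left(-64\right) = 2304$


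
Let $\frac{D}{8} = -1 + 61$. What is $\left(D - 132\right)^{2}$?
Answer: $121104$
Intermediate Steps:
$D = 480$ ($D = 8 \left(-1 + 61\right) = 8 \cdot 60 = 480$)
$\left(D - 132\right)^{2} = \left(480 - 132\right)^{2} = 348^{2} = 121104$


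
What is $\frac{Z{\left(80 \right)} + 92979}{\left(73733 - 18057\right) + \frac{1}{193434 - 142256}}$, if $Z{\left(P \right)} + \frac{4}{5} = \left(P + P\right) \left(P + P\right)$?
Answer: $\frac{30342975598}{14246931645} \approx 2.1298$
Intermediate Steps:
$Z{\left(P \right)} = - \frac{4}{5} + 4 P^{2}$ ($Z{\left(P \right)} = - \frac{4}{5} + \left(P + P\right) \left(P + P\right) = - \frac{4}{5} + 2 P 2 P = - \frac{4}{5} + 4 P^{2}$)
$\frac{Z{\left(80 \right)} + 92979}{\left(73733 - 18057\right) + \frac{1}{193434 - 142256}} = \frac{\left(- \frac{4}{5} + 4 \cdot 80^{2}\right) + 92979}{\left(73733 - 18057\right) + \frac{1}{193434 - 142256}} = \frac{\left(- \frac{4}{5} + 4 \cdot 6400\right) + 92979}{55676 + \frac{1}{51178}} = \frac{\left(- \frac{4}{5} + 25600\right) + 92979}{55676 + \frac{1}{51178}} = \frac{\frac{127996}{5} + 92979}{\frac{2849386329}{51178}} = \frac{592891}{5} \cdot \frac{51178}{2849386329} = \frac{30342975598}{14246931645}$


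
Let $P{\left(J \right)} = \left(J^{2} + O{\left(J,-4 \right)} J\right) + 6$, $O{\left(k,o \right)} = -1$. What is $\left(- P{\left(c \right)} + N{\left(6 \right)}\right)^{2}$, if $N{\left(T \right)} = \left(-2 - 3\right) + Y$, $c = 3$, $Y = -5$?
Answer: $484$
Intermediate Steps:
$N{\left(T \right)} = -10$ ($N{\left(T \right)} = \left(-2 - 3\right) - 5 = -5 - 5 = -10$)
$P{\left(J \right)} = 6 + J^{2} - J$ ($P{\left(J \right)} = \left(J^{2} - J\right) + 6 = 6 + J^{2} - J$)
$\left(- P{\left(c \right)} + N{\left(6 \right)}\right)^{2} = \left(- (6 + 3^{2} - 3) - 10\right)^{2} = \left(- (6 + 9 - 3) - 10\right)^{2} = \left(\left(-1\right) 12 - 10\right)^{2} = \left(-12 - 10\right)^{2} = \left(-22\right)^{2} = 484$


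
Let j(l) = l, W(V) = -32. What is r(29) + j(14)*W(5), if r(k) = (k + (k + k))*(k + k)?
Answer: 4598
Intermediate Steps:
r(k) = 6*k**2 (r(k) = (k + 2*k)*(2*k) = (3*k)*(2*k) = 6*k**2)
r(29) + j(14)*W(5) = 6*29**2 + 14*(-32) = 6*841 - 448 = 5046 - 448 = 4598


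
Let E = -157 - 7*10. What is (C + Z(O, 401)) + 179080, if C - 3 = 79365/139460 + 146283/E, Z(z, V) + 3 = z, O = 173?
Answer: 1130860979187/6331484 ≈ 1.7861e+5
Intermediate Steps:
Z(z, V) = -3 + z
E = -227 (E = -157 - 70 = -227)
C = -4057527813/6331484 (C = 3 + (79365/139460 + 146283/(-227)) = 3 + (79365*(1/139460) + 146283*(-1/227)) = 3 + (15873/27892 - 146283/227) = 3 - 4076522265/6331484 = -4057527813/6331484 ≈ -640.85)
(C + Z(O, 401)) + 179080 = (-4057527813/6331484 + (-3 + 173)) + 179080 = (-4057527813/6331484 + 170) + 179080 = -2981175533/6331484 + 179080 = 1130860979187/6331484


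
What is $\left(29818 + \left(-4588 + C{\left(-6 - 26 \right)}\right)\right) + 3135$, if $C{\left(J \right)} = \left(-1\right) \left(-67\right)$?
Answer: $28432$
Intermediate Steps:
$C{\left(J \right)} = 67$
$\left(29818 + \left(-4588 + C{\left(-6 - 26 \right)}\right)\right) + 3135 = \left(29818 + \left(-4588 + 67\right)\right) + 3135 = \left(29818 - 4521\right) + 3135 = 25297 + 3135 = 28432$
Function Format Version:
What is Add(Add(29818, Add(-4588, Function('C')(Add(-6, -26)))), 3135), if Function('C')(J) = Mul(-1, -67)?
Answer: 28432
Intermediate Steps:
Function('C')(J) = 67
Add(Add(29818, Add(-4588, Function('C')(Add(-6, -26)))), 3135) = Add(Add(29818, Add(-4588, 67)), 3135) = Add(Add(29818, -4521), 3135) = Add(25297, 3135) = 28432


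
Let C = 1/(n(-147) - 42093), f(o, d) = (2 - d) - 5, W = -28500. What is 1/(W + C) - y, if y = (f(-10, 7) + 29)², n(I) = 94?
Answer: -432106753860/1196971501 ≈ -361.00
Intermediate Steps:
f(o, d) = -3 - d
y = 361 (y = ((-3 - 1*7) + 29)² = ((-3 - 7) + 29)² = (-10 + 29)² = 19² = 361)
C = -1/41999 (C = 1/(94 - 42093) = 1/(-41999) = -1/41999 ≈ -2.3810e-5)
1/(W + C) - y = 1/(-28500 - 1/41999) - 1*361 = 1/(-1196971501/41999) - 361 = -41999/1196971501 - 361 = -432106753860/1196971501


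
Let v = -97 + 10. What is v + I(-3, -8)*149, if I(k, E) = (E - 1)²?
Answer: 11982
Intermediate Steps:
I(k, E) = (-1 + E)²
v = -87
v + I(-3, -8)*149 = -87 + (-1 - 8)²*149 = -87 + (-9)²*149 = -87 + 81*149 = -87 + 12069 = 11982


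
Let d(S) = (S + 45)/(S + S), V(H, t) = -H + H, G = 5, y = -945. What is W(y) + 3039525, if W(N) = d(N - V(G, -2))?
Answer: 63830035/21 ≈ 3.0395e+6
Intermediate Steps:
V(H, t) = 0
d(S) = (45 + S)/(2*S) (d(S) = (45 + S)/((2*S)) = (45 + S)*(1/(2*S)) = (45 + S)/(2*S))
W(N) = (45 + N)/(2*N) (W(N) = (45 + (N - 1*0))/(2*(N - 1*0)) = (45 + (N + 0))/(2*(N + 0)) = (45 + N)/(2*N))
W(y) + 3039525 = (1/2)*(45 - 945)/(-945) + 3039525 = (1/2)*(-1/945)*(-900) + 3039525 = 10/21 + 3039525 = 63830035/21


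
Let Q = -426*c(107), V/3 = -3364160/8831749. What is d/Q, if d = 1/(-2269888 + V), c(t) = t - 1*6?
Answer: 8831749/862546144533787392 ≈ 1.0239e-11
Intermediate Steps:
c(t) = -6 + t (c(t) = t - 6 = -6 + t)
V = -10092480/8831749 (V = 3*(-3364160/8831749) = -10092480/8831749 ≈ -1.1427)
Q = -43026 (Q = -426*(-6 + 107) = -426*101 = -43026)
d = -8831749/20047091166592 (d = 1/(-2269888 - 10092480/8831749) = 1/(-20047091166592/8831749) = -8831749/20047091166592 ≈ -4.4055e-7)
d/Q = -8831749/20047091166592/(-43026) = -8831749/20047091166592*(-1/43026) = 8831749/862546144533787392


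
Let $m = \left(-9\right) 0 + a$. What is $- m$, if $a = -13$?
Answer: $13$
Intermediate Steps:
$m = -13$ ($m = \left(-9\right) 0 - 13 = 0 - 13 = -13$)
$- m = \left(-1\right) \left(-13\right) = 13$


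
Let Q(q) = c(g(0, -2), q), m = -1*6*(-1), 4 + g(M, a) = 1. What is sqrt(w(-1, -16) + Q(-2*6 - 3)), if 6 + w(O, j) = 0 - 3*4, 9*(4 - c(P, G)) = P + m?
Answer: I*sqrt(129)/3 ≈ 3.7859*I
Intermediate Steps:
g(M, a) = -3 (g(M, a) = -4 + 1 = -3)
m = 6 (m = -6*(-1) = 6)
c(P, G) = 10/3 - P/9 (c(P, G) = 4 - (P + 6)/9 = 4 - (6 + P)/9 = 4 + (-2/3 - P/9) = 10/3 - P/9)
w(O, j) = -18 (w(O, j) = -6 + (0 - 3*4) = -6 + (0 - 12) = -6 - 12 = -18)
Q(q) = 11/3 (Q(q) = 10/3 - 1/9*(-3) = 10/3 + 1/3 = 11/3)
sqrt(w(-1, -16) + Q(-2*6 - 3)) = sqrt(-18 + 11/3) = sqrt(-43/3) = I*sqrt(129)/3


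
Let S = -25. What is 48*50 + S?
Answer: 2375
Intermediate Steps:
48*50 + S = 48*50 - 25 = 2400 - 25 = 2375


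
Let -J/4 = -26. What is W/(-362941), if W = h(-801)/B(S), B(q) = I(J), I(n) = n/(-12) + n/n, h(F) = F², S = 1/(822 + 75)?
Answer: 1924803/8347643 ≈ 0.23058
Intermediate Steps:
J = 104 (J = -4*(-26) = 104)
S = 1/897 ≈ 0.0011148
I(n) = 1 - n/12 (I(n) = n*(-1/12) + 1 = -n/12 + 1 = 1 - n/12)
B(q) = -23/3 (B(q) = 1 - 1/12*104 = 1 - 26/3 = -23/3)
W = -1924803/23 (W = (-801)²/(-23/3) = 641601*(-3/23) = -1924803/23 ≈ -83687.)
W/(-362941) = -1924803/23/(-362941) = -1924803/23*(-1/362941) = 1924803/8347643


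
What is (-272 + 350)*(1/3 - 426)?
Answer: -33202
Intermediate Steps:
(-272 + 350)*(1/3 - 426) = 78*(⅓ - 426) = 78*(-1277/3) = -33202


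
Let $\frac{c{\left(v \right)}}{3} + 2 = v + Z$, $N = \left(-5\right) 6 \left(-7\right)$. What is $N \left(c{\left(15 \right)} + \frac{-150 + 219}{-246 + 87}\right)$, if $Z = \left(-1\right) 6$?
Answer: $\frac{228900}{53} \approx 4318.9$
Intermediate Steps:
$Z = -6$
$N = 210$ ($N = \left(-30\right) \left(-7\right) = 210$)
$c{\left(v \right)} = -24 + 3 v$ ($c{\left(v \right)} = -6 + 3 \left(v - 6\right) = -6 + 3 \left(-6 + v\right) = -6 + \left(-18 + 3 v\right) = -24 + 3 v$)
$N \left(c{\left(15 \right)} + \frac{-150 + 219}{-246 + 87}\right) = 210 \left(\left(-24 + 3 \cdot 15\right) + \frac{-150 + 219}{-246 + 87}\right) = 210 \left(\left(-24 + 45\right) + \frac{69}{-159}\right) = 210 \left(21 + 69 \left(- \frac{1}{159}\right)\right) = 210 \left(21 - \frac{23}{53}\right) = 210 \cdot \frac{1090}{53} = \frac{228900}{53}$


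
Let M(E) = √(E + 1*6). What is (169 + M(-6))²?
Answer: 28561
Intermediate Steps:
M(E) = √(6 + E) (M(E) = √(E + 6) = √(6 + E))
(169 + M(-6))² = (169 + √(6 - 6))² = (169 + √0)² = (169 + 0)² = 169² = 28561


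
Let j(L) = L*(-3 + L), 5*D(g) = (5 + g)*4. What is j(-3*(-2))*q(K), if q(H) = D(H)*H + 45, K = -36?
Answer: 84402/5 ≈ 16880.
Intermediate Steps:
D(g) = 4 + 4*g/5 (D(g) = ((5 + g)*4)/5 = (20 + 4*g)/5 = 4 + 4*g/5)
q(H) = 45 + H*(4 + 4*H/5) (q(H) = (4 + 4*H/5)*H + 45 = H*(4 + 4*H/5) + 45 = 45 + H*(4 + 4*H/5))
j(-3*(-2))*q(K) = ((-3*(-2))*(-3 - 3*(-2)))*(45 + (⅘)*(-36)*(5 - 36)) = (6*(-3 + 6))*(45 + (⅘)*(-36)*(-31)) = (6*3)*(45 + 4464/5) = 18*(4689/5) = 84402/5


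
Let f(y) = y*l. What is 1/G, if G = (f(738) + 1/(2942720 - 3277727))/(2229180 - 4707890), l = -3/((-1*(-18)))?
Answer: 415192600485/20602931 ≈ 20152.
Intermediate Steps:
l = -1/6 (l = -3/18 = -3*1/18 = -1/6 ≈ -0.16667)
f(y) = -y/6 (f(y) = y*(-1/6) = -y/6)
G = 20602931/415192600485 (G = (-1/6*738 + 1/(2942720 - 3277727))/(2229180 - 4707890) = (-123 + 1/(-335007))/(-2478710) = (-123 - 1/335007)*(-1/2478710) = -41205862/335007*(-1/2478710) = 20602931/415192600485 ≈ 4.9623e-5)
1/G = 1/(20602931/415192600485) = 415192600485/20602931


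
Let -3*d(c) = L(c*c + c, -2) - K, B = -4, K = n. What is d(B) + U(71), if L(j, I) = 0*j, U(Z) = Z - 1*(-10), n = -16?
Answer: 227/3 ≈ 75.667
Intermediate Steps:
K = -16
U(Z) = 10 + Z (U(Z) = Z + 10 = 10 + Z)
L(j, I) = 0
d(c) = -16/3 (d(c) = -(0 - 1*(-16))/3 = -(0 + 16)/3 = -⅓*16 = -16/3)
d(B) + U(71) = -16/3 + (10 + 71) = -16/3 + 81 = 227/3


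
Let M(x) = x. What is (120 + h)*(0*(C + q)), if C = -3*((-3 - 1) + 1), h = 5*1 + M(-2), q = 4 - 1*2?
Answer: 0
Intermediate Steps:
q = 2 (q = 4 - 2 = 2)
h = 3 (h = 5*1 - 2 = 5 - 2 = 3)
C = 9 (C = -3*(-4 + 1) = -3*(-3) = 9)
(120 + h)*(0*(C + q)) = (120 + 3)*(0*(9 + 2)) = 123*(0*11) = 123*0 = 0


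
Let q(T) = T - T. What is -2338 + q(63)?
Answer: -2338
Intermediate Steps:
q(T) = 0
-2338 + q(63) = -2338 + 0 = -2338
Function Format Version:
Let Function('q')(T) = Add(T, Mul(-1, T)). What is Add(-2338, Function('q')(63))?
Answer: -2338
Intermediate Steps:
Function('q')(T) = 0
Add(-2338, Function('q')(63)) = Add(-2338, 0) = -2338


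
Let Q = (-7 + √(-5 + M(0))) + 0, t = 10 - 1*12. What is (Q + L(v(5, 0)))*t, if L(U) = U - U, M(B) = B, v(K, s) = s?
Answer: 14 - 2*I*√5 ≈ 14.0 - 4.4721*I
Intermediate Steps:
L(U) = 0
t = -2 (t = 10 - 12 = -2)
Q = -7 + I*√5 (Q = (-7 + √(-5 + 0)) + 0 = (-7 + √(-5)) + 0 = (-7 + I*√5) + 0 = -7 + I*√5 ≈ -7.0 + 2.2361*I)
(Q + L(v(5, 0)))*t = ((-7 + I*√5) + 0)*(-2) = (-7 + I*√5)*(-2) = 14 - 2*I*√5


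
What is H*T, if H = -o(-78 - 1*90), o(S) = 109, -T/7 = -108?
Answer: -82404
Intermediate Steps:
T = 756 (T = -7*(-108) = 756)
H = -109 (H = -1*109 = -109)
H*T = -109*756 = -82404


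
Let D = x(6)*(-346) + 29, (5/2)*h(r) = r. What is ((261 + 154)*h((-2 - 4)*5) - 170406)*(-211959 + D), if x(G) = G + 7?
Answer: 37958441208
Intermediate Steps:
x(G) = 7 + G
h(r) = 2*r/5
D = -4469 (D = (7 + 6)*(-346) + 29 = 13*(-346) + 29 = -4498 + 29 = -4469)
((261 + 154)*h((-2 - 4)*5) - 170406)*(-211959 + D) = ((261 + 154)*(2*((-2 - 4)*5)/5) - 170406)*(-211959 - 4469) = (415*(2*(-6*5)/5) - 170406)*(-216428) = (415*((⅖)*(-30)) - 170406)*(-216428) = (415*(-12) - 170406)*(-216428) = (-4980 - 170406)*(-216428) = -175386*(-216428) = 37958441208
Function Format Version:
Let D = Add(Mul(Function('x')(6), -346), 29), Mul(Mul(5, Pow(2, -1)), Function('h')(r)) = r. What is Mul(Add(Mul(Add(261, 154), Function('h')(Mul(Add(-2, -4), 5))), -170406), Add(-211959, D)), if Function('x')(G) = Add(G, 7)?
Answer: 37958441208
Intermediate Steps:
Function('x')(G) = Add(7, G)
Function('h')(r) = Mul(Rational(2, 5), r)
D = -4469 (D = Add(Mul(Add(7, 6), -346), 29) = Add(Mul(13, -346), 29) = Add(-4498, 29) = -4469)
Mul(Add(Mul(Add(261, 154), Function('h')(Mul(Add(-2, -4), 5))), -170406), Add(-211959, D)) = Mul(Add(Mul(Add(261, 154), Mul(Rational(2, 5), Mul(Add(-2, -4), 5))), -170406), Add(-211959, -4469)) = Mul(Add(Mul(415, Mul(Rational(2, 5), Mul(-6, 5))), -170406), -216428) = Mul(Add(Mul(415, Mul(Rational(2, 5), -30)), -170406), -216428) = Mul(Add(Mul(415, -12), -170406), -216428) = Mul(Add(-4980, -170406), -216428) = Mul(-175386, -216428) = 37958441208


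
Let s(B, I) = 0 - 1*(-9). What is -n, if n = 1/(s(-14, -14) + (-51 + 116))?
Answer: -1/74 ≈ -0.013514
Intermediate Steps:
s(B, I) = 9 (s(B, I) = 0 + 9 = 9)
n = 1/74 (n = 1/(9 + (-51 + 116)) = 1/(9 + 65) = 1/74 ≈ 0.013514)
-n = -1*1/74 = -1/74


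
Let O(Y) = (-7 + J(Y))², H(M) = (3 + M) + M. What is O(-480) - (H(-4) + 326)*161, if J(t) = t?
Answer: 185488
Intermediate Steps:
H(M) = 3 + 2*M
O(Y) = (-7 + Y)²
O(-480) - (H(-4) + 326)*161 = (-7 - 480)² - ((3 + 2*(-4)) + 326)*161 = (-487)² - ((3 - 8) + 326)*161 = 237169 - (-5 + 326)*161 = 237169 - 321*161 = 237169 - 1*51681 = 237169 - 51681 = 185488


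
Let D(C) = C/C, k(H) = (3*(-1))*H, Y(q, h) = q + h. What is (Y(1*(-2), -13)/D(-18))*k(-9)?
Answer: -405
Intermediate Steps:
Y(q, h) = h + q
k(H) = -3*H
D(C) = 1
(Y(1*(-2), -13)/D(-18))*k(-9) = ((-13 + 1*(-2))/1)*(-3*(-9)) = ((-13 - 2)*1)*27 = -15*1*27 = -15*27 = -405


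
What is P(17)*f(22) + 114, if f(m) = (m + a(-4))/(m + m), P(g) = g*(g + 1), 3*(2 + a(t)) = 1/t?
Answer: 22221/88 ≈ 252.51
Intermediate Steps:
a(t) = -2 + 1/(3*t)
P(g) = g*(1 + g)
f(m) = (-25/12 + m)/(2*m) (f(m) = (m + (-2 + (⅓)/(-4)))/(m + m) = (m + (-2 + (⅓)*(-¼)))/((2*m)) = (m + (-2 - 1/12))*(1/(2*m)) = (m - 25/12)*(1/(2*m)) = (-25/12 + m)*(1/(2*m)) = (-25/12 + m)/(2*m))
P(17)*f(22) + 114 = (17*(1 + 17))*((1/24)*(-25 + 12*22)/22) + 114 = (17*18)*((1/24)*(1/22)*(-25 + 264)) + 114 = 306*((1/24)*(1/22)*239) + 114 = 306*(239/528) + 114 = 12189/88 + 114 = 22221/88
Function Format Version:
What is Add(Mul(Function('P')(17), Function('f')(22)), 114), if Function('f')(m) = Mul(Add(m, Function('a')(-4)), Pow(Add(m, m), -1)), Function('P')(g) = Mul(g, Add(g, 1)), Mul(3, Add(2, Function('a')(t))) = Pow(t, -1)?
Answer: Rational(22221, 88) ≈ 252.51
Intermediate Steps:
Function('a')(t) = Add(-2, Mul(Rational(1, 3), Pow(t, -1)))
Function('P')(g) = Mul(g, Add(1, g))
Function('f')(m) = Mul(Rational(1, 2), Pow(m, -1), Add(Rational(-25, 12), m)) (Function('f')(m) = Mul(Add(m, Add(-2, Mul(Rational(1, 3), Pow(-4, -1)))), Pow(Add(m, m), -1)) = Mul(Add(m, Add(-2, Mul(Rational(1, 3), Rational(-1, 4)))), Pow(Mul(2, m), -1)) = Mul(Add(m, Add(-2, Rational(-1, 12))), Mul(Rational(1, 2), Pow(m, -1))) = Mul(Add(m, Rational(-25, 12)), Mul(Rational(1, 2), Pow(m, -1))) = Mul(Add(Rational(-25, 12), m), Mul(Rational(1, 2), Pow(m, -1))) = Mul(Rational(1, 2), Pow(m, -1), Add(Rational(-25, 12), m)))
Add(Mul(Function('P')(17), Function('f')(22)), 114) = Add(Mul(Mul(17, Add(1, 17)), Mul(Rational(1, 24), Pow(22, -1), Add(-25, Mul(12, 22)))), 114) = Add(Mul(Mul(17, 18), Mul(Rational(1, 24), Rational(1, 22), Add(-25, 264))), 114) = Add(Mul(306, Mul(Rational(1, 24), Rational(1, 22), 239)), 114) = Add(Mul(306, Rational(239, 528)), 114) = Add(Rational(12189, 88), 114) = Rational(22221, 88)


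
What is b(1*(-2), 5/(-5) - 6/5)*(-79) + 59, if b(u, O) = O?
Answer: 1164/5 ≈ 232.80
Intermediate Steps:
b(1*(-2), 5/(-5) - 6/5)*(-79) + 59 = (5/(-5) - 6/5)*(-79) + 59 = (5*(-⅕) - 6*⅕)*(-79) + 59 = (-1 - 6/5)*(-79) + 59 = -11/5*(-79) + 59 = 869/5 + 59 = 1164/5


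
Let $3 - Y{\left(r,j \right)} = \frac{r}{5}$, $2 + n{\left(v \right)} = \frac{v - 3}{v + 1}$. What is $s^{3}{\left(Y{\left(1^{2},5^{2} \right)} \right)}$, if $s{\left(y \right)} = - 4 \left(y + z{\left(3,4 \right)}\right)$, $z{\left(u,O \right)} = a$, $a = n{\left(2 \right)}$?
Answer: $- \frac{21952}{3375} \approx -6.5043$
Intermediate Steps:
$n{\left(v \right)} = -2 + \frac{-3 + v}{1 + v}$ ($n{\left(v \right)} = -2 + \frac{v - 3}{v + 1} = -2 + \frac{-3 + v}{1 + v}$)
$a = - \frac{7}{3}$ ($a = \frac{-5 - 2}{1 + 2} = \frac{-5 - 2}{3} = \frac{1}{3} \left(-7\right) = - \frac{7}{3} \approx -2.3333$)
$z{\left(u,O \right)} = - \frac{7}{3}$
$Y{\left(r,j \right)} = 3 - \frac{r}{5}$
$s{\left(y \right)} = \frac{28}{3} - 4 y$ ($s{\left(y \right)} = - 4 \left(y - \frac{7}{3}\right) = - 4 \left(- \frac{7}{3} + y\right) = \frac{28}{3} - 4 y$)
$s^{3}{\left(Y{\left(1^{2},5^{2} \right)} \right)} = \left(\frac{28}{3} - 4 \left(3 - \frac{1^{2}}{5}\right)\right)^{3} = \left(\frac{28}{3} - 4 \left(3 - \frac{1}{5}\right)\right)^{3} = \left(\frac{28}{3} - \frac{56}{5}\right)^{3} = \left(- \frac{28}{15}\right)^{3} = - \frac{21952}{3375}$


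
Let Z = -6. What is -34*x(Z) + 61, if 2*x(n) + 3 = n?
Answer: 214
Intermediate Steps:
x(n) = -3/2 + n/2
-34*x(Z) + 61 = -34*(-3/2 + (½)*(-6)) + 61 = -34*(-3/2 - 3) + 61 = -34*(-9/2) + 61 = 153 + 61 = 214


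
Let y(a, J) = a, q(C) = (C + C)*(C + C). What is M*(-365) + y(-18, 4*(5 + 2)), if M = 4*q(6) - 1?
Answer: -209893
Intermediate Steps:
q(C) = 4*C**2 (q(C) = (2*C)*(2*C) = 4*C**2)
M = 575 (M = 4*(4*6**2) - 1 = 4*(4*36) - 1 = 4*144 - 1 = 576 - 1 = 575)
M*(-365) + y(-18, 4*(5 + 2)) = 575*(-365) - 18 = -209875 - 18 = -209893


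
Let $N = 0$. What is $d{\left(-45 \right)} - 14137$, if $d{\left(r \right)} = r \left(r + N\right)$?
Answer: $-12112$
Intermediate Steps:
$d{\left(r \right)} = r^{2}$ ($d{\left(r \right)} = r \left(r + 0\right) = r r = r^{2}$)
$d{\left(-45 \right)} - 14137 = \left(-45\right)^{2} - 14137 = 2025 - 14137 = -12112$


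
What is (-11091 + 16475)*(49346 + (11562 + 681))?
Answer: 331595176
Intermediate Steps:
(-11091 + 16475)*(49346 + (11562 + 681)) = 5384*(49346 + 12243) = 5384*61589 = 331595176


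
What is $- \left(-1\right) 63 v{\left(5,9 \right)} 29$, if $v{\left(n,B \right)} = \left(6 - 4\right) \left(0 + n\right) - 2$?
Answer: $14616$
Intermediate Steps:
$v{\left(n,B \right)} = -2 + 2 n$ ($v{\left(n,B \right)} = 2 n - 2 = -2 + 2 n$)
$- \left(-1\right) 63 v{\left(5,9 \right)} 29 = - \left(-1\right) 63 \left(-2 + 2 \cdot 5\right) 29 = - \left(-1\right) 63 \left(-2 + 10\right) 29 = - \left(-1\right) 63 \cdot 8 \cdot 29 = - \left(-1\right) 504 \cdot 29 = - \left(-1\right) 14616 = \left(-1\right) \left(-14616\right) = 14616$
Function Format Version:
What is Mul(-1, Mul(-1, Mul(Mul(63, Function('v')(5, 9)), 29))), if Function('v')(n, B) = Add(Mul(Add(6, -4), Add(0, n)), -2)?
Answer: 14616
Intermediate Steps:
Function('v')(n, B) = Add(-2, Mul(2, n)) (Function('v')(n, B) = Add(Mul(2, n), -2) = Add(-2, Mul(2, n)))
Mul(-1, Mul(-1, Mul(Mul(63, Function('v')(5, 9)), 29))) = Mul(-1, Mul(-1, Mul(Mul(63, Add(-2, Mul(2, 5))), 29))) = Mul(-1, Mul(-1, Mul(Mul(63, Add(-2, 10)), 29))) = Mul(-1, Mul(-1, Mul(Mul(63, 8), 29))) = Mul(-1, Mul(-1, Mul(504, 29))) = Mul(-1, Mul(-1, 14616)) = Mul(-1, -14616) = 14616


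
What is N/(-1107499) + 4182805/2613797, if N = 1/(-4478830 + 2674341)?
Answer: 8359209317073839652/5223594271148862767 ≈ 1.6003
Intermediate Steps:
N = -1/1804489 (N = 1/(-1804489) = -1/1804489 ≈ -5.5417e-7)
N/(-1107499) + 4182805/2613797 = -1/1804489/(-1107499) + 4182805/2613797 = -1/1804489*(-1/1107499) + 4182805*(1/2613797) = 1/1998469763011 + 4182805/2613797 = 8359209317073839652/5223594271148862767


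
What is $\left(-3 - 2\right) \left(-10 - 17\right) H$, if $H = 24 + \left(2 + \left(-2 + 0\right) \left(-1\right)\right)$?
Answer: $3780$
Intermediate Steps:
$H = 28$ ($H = 24 + \left(2 - -2\right) = 24 + \left(2 + 2\right) = 24 + 4 = 28$)
$\left(-3 - 2\right) \left(-10 - 17\right) H = \left(-3 - 2\right) \left(-10 - 17\right) 28 = - 5 \left(-10 - 17\right) 28 = \left(-5\right) \left(-27\right) 28 = 135 \cdot 28 = 3780$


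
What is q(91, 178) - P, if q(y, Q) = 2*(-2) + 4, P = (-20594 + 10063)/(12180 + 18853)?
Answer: 10531/31033 ≈ 0.33935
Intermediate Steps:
P = -10531/31033 ≈ -0.33935
q(y, Q) = 0 (q(y, Q) = -4 + 4 = 0)
q(91, 178) - P = 0 - 1*(-10531/31033) = 0 + 10531/31033 = 10531/31033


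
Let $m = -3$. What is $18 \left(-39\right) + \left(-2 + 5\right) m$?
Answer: $-711$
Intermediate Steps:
$18 \left(-39\right) + \left(-2 + 5\right) m = 18 \left(-39\right) + \left(-2 + 5\right) \left(-3\right) = -702 + 3 \left(-3\right) = -702 - 9 = -711$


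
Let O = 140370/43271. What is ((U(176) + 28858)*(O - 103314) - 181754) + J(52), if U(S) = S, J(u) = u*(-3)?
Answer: -129800295654226/43271 ≈ -2.9997e+9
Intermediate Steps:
J(u) = -3*u
O = 140370/43271 (O = 140370*(1/43271) = 140370/43271 ≈ 3.2440)
((U(176) + 28858)*(O - 103314) - 181754) + J(52) = ((176 + 28858)*(140370/43271 - 103314) - 181754) - 3*52 = (29034*(-4470359724/43271) - 181754) - 156 = (-129792424226616/43271 - 181754) - 156 = -129800288903950/43271 - 156 = -129800295654226/43271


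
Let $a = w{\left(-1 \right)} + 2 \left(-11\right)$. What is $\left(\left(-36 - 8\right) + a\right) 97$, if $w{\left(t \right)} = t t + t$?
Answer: $-6402$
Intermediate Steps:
$w{\left(t \right)} = t + t^{2}$ ($w{\left(t \right)} = t^{2} + t = t + t^{2}$)
$a = -22$ ($a = - (1 - 1) + 2 \left(-11\right) = \left(-1\right) 0 - 22 = 0 - 22 = -22$)
$\left(\left(-36 - 8\right) + a\right) 97 = \left(\left(-36 - 8\right) - 22\right) 97 = \left(-44 - 22\right) 97 = \left(-66\right) 97 = -6402$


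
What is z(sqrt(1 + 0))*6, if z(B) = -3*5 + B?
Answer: -84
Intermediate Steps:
z(B) = -15 + B
z(sqrt(1 + 0))*6 = (-15 + sqrt(1 + 0))*6 = (-15 + sqrt(1))*6 = (-15 + 1)*6 = -14*6 = -84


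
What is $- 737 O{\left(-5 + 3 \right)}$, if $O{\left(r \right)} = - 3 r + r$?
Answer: $-2948$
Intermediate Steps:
$O{\left(r \right)} = - 2 r$
$- 737 O{\left(-5 + 3 \right)} = - 737 \left(- 2 \left(-5 + 3\right)\right) = - 737 \left(\left(-2\right) \left(-2\right)\right) = \left(-737\right) 4 = -2948$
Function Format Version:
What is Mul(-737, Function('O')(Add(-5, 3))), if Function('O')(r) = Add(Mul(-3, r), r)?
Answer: -2948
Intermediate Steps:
Function('O')(r) = Mul(-2, r)
Mul(-737, Function('O')(Add(-5, 3))) = Mul(-737, Mul(-2, Add(-5, 3))) = Mul(-737, Mul(-2, -2)) = Mul(-737, 4) = -2948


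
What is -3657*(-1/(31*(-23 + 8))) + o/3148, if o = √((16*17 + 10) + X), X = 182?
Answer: -1219/155 + √29/787 ≈ -7.8577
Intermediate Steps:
o = 4*√29 (o = √((16*17 + 10) + 182) = √((272 + 10) + 182) = √(282 + 182) = √464 = 4*√29 ≈ 21.541)
-3657*(-1/(31*(-23 + 8))) + o/3148 = -3657*(-1/(31*(-23 + 8))) + (4*√29)/3148 = -3657/((-31*(-15))) + (4*√29)*(1/3148) = -3657/465 + √29/787 = -3657*1/465 + √29/787 = -1219/155 + √29/787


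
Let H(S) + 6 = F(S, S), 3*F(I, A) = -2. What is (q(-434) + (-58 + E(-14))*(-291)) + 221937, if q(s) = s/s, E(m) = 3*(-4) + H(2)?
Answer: 244248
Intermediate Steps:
F(I, A) = -2/3 (F(I, A) = (1/3)*(-2) = -2/3)
H(S) = -20/3 (H(S) = -6 - 2/3 = -20/3)
E(m) = -56/3 (E(m) = 3*(-4) - 20/3 = -12 - 20/3 = -56/3)
q(s) = 1
(q(-434) + (-58 + E(-14))*(-291)) + 221937 = (1 + (-58 - 56/3)*(-291)) + 221937 = (1 - 230/3*(-291)) + 221937 = (1 + 22310) + 221937 = 22311 + 221937 = 244248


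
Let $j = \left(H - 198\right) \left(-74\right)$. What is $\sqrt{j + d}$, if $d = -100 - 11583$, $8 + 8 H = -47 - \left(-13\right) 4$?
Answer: $\frac{\sqrt{11987}}{2} \approx 54.743$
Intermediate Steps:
$H = - \frac{3}{8}$ ($H = -1 + \frac{-47 - \left(-13\right) 4}{8} = -1 + \frac{-47 - -52}{8} = -1 + \frac{-47 + 52}{8} = -1 + \frac{1}{8} \cdot 5 = -1 + \frac{5}{8} = - \frac{3}{8} \approx -0.375$)
$d = -11683$ ($d = -100 - 11583 = -11683$)
$j = \frac{58719}{4}$ ($j = \left(- \frac{3}{8} - 198\right) \left(-74\right) = \left(- \frac{1587}{8}\right) \left(-74\right) = \frac{58719}{4} \approx 14680.0$)
$\sqrt{j + d} = \sqrt{\frac{58719}{4} - 11683} = \sqrt{\frac{11987}{4}} = \frac{\sqrt{11987}}{2}$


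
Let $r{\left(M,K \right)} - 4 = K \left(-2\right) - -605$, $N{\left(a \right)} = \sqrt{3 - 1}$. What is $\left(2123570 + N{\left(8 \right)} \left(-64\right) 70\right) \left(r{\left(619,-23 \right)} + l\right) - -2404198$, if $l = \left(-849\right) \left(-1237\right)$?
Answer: $2231594162958 - 4707888640 \sqrt{2} \approx 2.2249 \cdot 10^{12}$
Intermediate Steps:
$N{\left(a \right)} = \sqrt{2}$
$r{\left(M,K \right)} = 609 - 2 K$ ($r{\left(M,K \right)} = 4 + \left(K \left(-2\right) - -605\right) = 4 - \left(-605 + 2 K\right) = 609 - 2 K$)
$l = 1050213$
$\left(2123570 + N{\left(8 \right)} \left(-64\right) 70\right) \left(r{\left(619,-23 \right)} + l\right) - -2404198 = \left(2123570 + \sqrt{2} \left(-64\right) 70\right) \left(\left(609 - -46\right) + 1050213\right) - -2404198 = \left(2123570 + - 64 \sqrt{2} \cdot 70\right) \left(\left(609 + 46\right) + 1050213\right) + 2404198 = \left(2123570 - 4480 \sqrt{2}\right) \left(655 + 1050213\right) + 2404198 = \left(2123570 - 4480 \sqrt{2}\right) 1050868 + 2404198 = \left(2231591758760 - 4707888640 \sqrt{2}\right) + 2404198 = 2231594162958 - 4707888640 \sqrt{2}$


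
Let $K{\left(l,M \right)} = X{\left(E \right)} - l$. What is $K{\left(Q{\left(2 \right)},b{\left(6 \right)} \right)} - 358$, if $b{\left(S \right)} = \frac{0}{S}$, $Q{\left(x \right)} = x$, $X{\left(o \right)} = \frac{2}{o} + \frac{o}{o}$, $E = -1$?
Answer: $-361$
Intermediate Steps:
$X{\left(o \right)} = 1 + \frac{2}{o}$ ($X{\left(o \right)} = \frac{2}{o} + 1 = 1 + \frac{2}{o}$)
$b{\left(S \right)} = 0$
$K{\left(l,M \right)} = -1 - l$ ($K{\left(l,M \right)} = \frac{2 - 1}{-1} - l = \left(-1\right) 1 - l = -1 - l$)
$K{\left(Q{\left(2 \right)},b{\left(6 \right)} \right)} - 358 = \left(-1 - 2\right) - 358 = -3 - 358 = -361$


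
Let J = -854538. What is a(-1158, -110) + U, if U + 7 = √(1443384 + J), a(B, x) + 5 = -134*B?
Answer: 155160 + √588846 ≈ 1.5593e+5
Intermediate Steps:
a(B, x) = -5 - 134*B
U = -7 + √588846 (U = -7 + √(1443384 - 854538) = -7 + √588846 ≈ 760.36)
a(-1158, -110) + U = (-5 - 134*(-1158)) + (-7 + √588846) = (-5 + 155172) + (-7 + √588846) = 155167 + (-7 + √588846) = 155160 + √588846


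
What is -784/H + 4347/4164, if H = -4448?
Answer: 235417/192932 ≈ 1.2202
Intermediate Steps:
-784/H + 4347/4164 = -784/(-4448) + 4347/4164 = -784*(-1/4448) + 4347*(1/4164) = 49/278 + 1449/1388 = 235417/192932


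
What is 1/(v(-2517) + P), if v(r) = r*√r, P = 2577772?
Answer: 2577772/6660854406397 + 2517*I*√2517/6660854406397 ≈ 3.87e-7 + 1.8958e-8*I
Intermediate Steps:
v(r) = r^(3/2)
1/(v(-2517) + P) = 1/((-2517)^(3/2) + 2577772) = 1/(-2517*I*√2517 + 2577772) = 1/(2577772 - 2517*I*√2517)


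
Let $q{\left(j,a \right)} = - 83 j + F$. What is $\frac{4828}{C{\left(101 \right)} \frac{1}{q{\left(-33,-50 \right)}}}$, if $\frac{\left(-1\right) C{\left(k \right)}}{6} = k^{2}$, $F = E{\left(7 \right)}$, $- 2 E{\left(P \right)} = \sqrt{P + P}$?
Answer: $- \frac{2203982}{10201} + \frac{1207 \sqrt{14}}{30603} \approx -215.91$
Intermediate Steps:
$E{\left(P \right)} = - \frac{\sqrt{2} \sqrt{P}}{2}$ ($E{\left(P \right)} = - \frac{\sqrt{P + P}}{2} = - \frac{\sqrt{2 P}}{2} = - \frac{\sqrt{2} \sqrt{P}}{2}$)
$F = - \frac{\sqrt{14}}{2}$ ($F = - \frac{\sqrt{2} \sqrt{7}}{2} = - \frac{\sqrt{14}}{2} \approx -1.8708$)
$q{\left(j,a \right)} = - 83 j - \frac{\sqrt{14}}{2}$
$C{\left(k \right)} = - 6 k^{2}$
$\frac{4828}{C{\left(101 \right)} \frac{1}{q{\left(-33,-50 \right)}}} = \frac{4828}{- 6 \cdot 101^{2} \frac{1}{\left(-83\right) \left(-33\right) - \frac{\sqrt{14}}{2}}} = \frac{4828}{\left(-6\right) 10201 \frac{1}{2739 - \frac{\sqrt{14}}{2}}} = \frac{4828}{\left(-61206\right) \frac{1}{2739 - \frac{\sqrt{14}}{2}}} = 4828 \left(- \frac{913}{20402} + \frac{\sqrt{14}}{122412}\right) = - \frac{2203982}{10201} + \frac{1207 \sqrt{14}}{30603}$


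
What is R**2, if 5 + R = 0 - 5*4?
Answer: 625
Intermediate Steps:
R = -25 (R = -5 + (0 - 5*4) = -5 + (0 - 20) = -5 - 20 = -25)
R**2 = (-25)**2 = 625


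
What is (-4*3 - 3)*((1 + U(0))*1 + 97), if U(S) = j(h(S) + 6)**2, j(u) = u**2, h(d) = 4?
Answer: -151470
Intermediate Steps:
U(S) = 10000 (U(S) = ((4 + 6)**2)**2 = (10**2)**2 = 100**2 = 10000)
(-4*3 - 3)*((1 + U(0))*1 + 97) = (-4*3 - 3)*((1 + 10000)*1 + 97) = (-12 - 3)*(10001*1 + 97) = -15*(10001 + 97) = -15*10098 = -151470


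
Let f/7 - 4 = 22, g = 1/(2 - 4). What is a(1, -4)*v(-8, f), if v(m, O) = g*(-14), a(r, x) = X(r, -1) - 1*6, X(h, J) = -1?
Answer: -49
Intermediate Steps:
g = -½ (g = 1/(-2) = -½ ≈ -0.50000)
f = 182 (f = 28 + 7*22 = 28 + 154 = 182)
a(r, x) = -7 (a(r, x) = -1 - 1*6 = -1 - 6 = -7)
v(m, O) = 7 (v(m, O) = -½*(-14) = 7)
a(1, -4)*v(-8, f) = -7*7 = -49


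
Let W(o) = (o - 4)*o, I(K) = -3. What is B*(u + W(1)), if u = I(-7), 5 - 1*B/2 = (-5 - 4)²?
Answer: 912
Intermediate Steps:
B = -152 (B = 10 - 2*(-5 - 4)² = 10 - 2*(-9)² = 10 - 2*81 = 10 - 162 = -152)
W(o) = o*(-4 + o) (W(o) = (-4 + o)*o = o*(-4 + o))
u = -3
B*(u + W(1)) = -152*(-3 + 1*(-4 + 1)) = -152*(-3 + 1*(-3)) = -152*(-3 - 3) = -152*(-6) = 912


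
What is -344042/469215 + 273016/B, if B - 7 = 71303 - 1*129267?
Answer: -49347614878/9064764585 ≈ -5.4439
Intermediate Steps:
B = -57957 (B = 7 + (71303 - 1*129267) = 7 + (71303 - 129267) = 7 - 57964 = -57957)
-344042/469215 + 273016/B = -344042/469215 + 273016/(-57957) = -344042*1/469215 + 273016*(-1/57957) = -344042/469215 - 273016/57957 = -49347614878/9064764585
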